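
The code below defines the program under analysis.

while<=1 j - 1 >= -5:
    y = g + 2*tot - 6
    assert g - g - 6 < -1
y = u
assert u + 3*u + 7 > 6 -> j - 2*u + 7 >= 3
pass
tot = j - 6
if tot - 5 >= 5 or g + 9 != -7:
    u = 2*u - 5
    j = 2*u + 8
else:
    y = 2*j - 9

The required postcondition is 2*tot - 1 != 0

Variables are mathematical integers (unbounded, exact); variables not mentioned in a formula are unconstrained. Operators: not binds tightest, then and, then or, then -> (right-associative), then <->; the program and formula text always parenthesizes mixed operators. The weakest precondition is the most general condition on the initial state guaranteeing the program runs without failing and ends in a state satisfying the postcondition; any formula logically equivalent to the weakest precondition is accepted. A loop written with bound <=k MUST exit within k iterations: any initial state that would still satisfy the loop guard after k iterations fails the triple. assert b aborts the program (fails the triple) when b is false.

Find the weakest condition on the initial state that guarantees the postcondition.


Working backward. After the program, the postcondition 2*tot - 1 != 0 must hold; in canonical form it is 2*tot != 1.
Then branch requires 2*tot != 1; else branch requires 2*tot != 1.
Before the if: ((tot >= 10 or g != -16) -> 2*tot != 1) and ((not (tot >= 10 or g != -16)) -> 2*tot != 1)
Before tot := j - 6: ((j >= 16 or g != -16) -> 2*j != 13) and ((not (j >= 16 or g != -16)) -> 2*j != 13)
Before skip: ((j >= 16 or g != -16) -> 2*j != 13) and ((not (j >= 16 or g != -16)) -> 2*j != 13)
Before assert u + 3*u + 7 > 6 -> j - 2*u + 7 >= 3: (4*u > -1 -> j >= 2*u - 4) and ((j >= 16 or g != -16) -> 2*j != 13) and ((not (j >= 16 or g != -16)) -> 2*j != 13)
Before y := u: (4*u > -1 -> j >= 2*u - 4) and ((j >= 16 or g != -16) -> 2*j != 13) and ((not (j >= 16 or g != -16)) -> 2*j != 13)
Before the loop (bound <=1), unroll the exhaustion recursion (WP_0 = exit-now case; WP_j = one more guarded iteration, up to j = 1):
  WP_0: (not (j >= -4)) and (4*u > -1 -> j >= 2*u - 4) and ((j >= 16 or g != -16) -> 2*j != 13) and ((not (j >= 16 or g != -16)) -> 2*j != 13)
  WP_1: (j >= -4 -> ((not (j >= -4)) and (4*u > -1 -> j >= 2*u - 4) and ((j >= 16 or g != -16) -> 2*j != 13) and ((not (j >= 16 or g != -16)) -> 2*j != 13))) and ((not (j >= -4)) -> ((4*u > -1 -> j >= 2*u - 4) and ((j >= 16 or g != -16) -> 2*j != 13) and ((not (j >= 16 or g != -16)) -> 2*j != 13)))
So before the loop: (j >= -4 -> ((not (j >= -4)) and (4*u > -1 -> j >= 2*u - 4) and ((j >= 16 or g != -16) -> 2*j != 13) and ((not (j >= 16 or g != -16)) -> 2*j != 13))) and ((not (j >= -4)) -> ((4*u > -1 -> j >= 2*u - 4) and ((j >= 16 or g != -16) -> 2*j != 13) and ((not (j >= 16 or g != -16)) -> 2*j != 13)))
Answer: WP = (j >= -4 -> ((not (j >= -4)) and (4*u > -1 -> j >= 2*u - 4) and ((j >= 16 or g != -16) -> 2*j != 13) and ((not (j >= 16 or g != -16)) -> 2*j != 13))) and ((not (j >= -4)) -> ((4*u > -1 -> j >= 2*u - 4) and ((j >= 16 or g != -16) -> 2*j != 13) and ((not (j >= 16 or g != -16)) -> 2*j != 13)))


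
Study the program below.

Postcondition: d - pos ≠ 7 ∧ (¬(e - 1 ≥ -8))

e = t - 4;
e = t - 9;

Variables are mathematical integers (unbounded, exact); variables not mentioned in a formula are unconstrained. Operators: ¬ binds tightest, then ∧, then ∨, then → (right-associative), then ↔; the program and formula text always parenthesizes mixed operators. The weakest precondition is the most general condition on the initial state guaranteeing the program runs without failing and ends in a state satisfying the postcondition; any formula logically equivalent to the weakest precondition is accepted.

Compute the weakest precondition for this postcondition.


Working backward. After the program, the postcondition d - pos ≠ 7 ∧ (¬(e - 1 ≥ -8)) must hold; in canonical form it is d ≠ pos + 7 ∧ (¬(e ≥ -7)).
Before e := t - 9: d ≠ pos + 7 ∧ (¬(t ≥ 2))
Before e := t - 4: d ≠ pos + 7 ∧ (¬(t ≥ 2))
Answer: WP = d ≠ pos + 7 ∧ (¬(t ≥ 2))


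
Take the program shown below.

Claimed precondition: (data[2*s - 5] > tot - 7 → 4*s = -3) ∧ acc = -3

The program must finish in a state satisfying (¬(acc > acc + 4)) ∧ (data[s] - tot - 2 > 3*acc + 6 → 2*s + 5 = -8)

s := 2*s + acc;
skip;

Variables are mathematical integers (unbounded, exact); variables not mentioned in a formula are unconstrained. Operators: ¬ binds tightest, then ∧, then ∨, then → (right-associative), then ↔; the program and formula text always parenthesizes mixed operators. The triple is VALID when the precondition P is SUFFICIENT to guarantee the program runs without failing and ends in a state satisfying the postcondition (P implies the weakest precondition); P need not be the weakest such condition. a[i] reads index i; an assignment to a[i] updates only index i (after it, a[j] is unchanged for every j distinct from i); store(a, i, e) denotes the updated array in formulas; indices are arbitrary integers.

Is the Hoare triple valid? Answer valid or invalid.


Working backward. After the program, the postcondition (¬(acc > acc + 4)) ∧ (data[s] - tot - 2 > 3*acc + 6 → 2*s + 5 = -8) must hold; in canonical form it is data[s] > 3*acc + tot + 8 → 2*s = -13.
Before skip: data[s] > 3*acc + tot + 8 → 2*s = -13
Before s := 2*s + acc: data[acc + 2*s] > 3*acc + tot + 8 → 2*acc + 4*s = -13
The weakest precondition is data[acc + 2*s] > 3*acc + tot + 8 → 2*acc + 4*s = -13.
Check whether (data[2*s - 5] > tot - 7 → 4*s = -3) ∧ acc = -3 implies it.
Countermodel: at the initial state acc = -3, data = {[-5] = -7, [-3] = 0, elsewhere -7}, s = 0, tot = 0, the precondition holds but the weakest precondition fails.
Answer: invalid


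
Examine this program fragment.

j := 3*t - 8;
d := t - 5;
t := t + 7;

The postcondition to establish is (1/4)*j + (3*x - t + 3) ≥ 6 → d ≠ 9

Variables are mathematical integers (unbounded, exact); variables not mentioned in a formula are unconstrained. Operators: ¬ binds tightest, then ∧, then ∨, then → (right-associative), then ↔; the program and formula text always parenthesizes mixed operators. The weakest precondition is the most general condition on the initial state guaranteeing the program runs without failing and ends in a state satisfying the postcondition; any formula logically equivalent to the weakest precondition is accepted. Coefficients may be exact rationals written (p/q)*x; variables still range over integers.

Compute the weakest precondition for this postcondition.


Working backward. After the program, the postcondition (1/4)*j + (3*x - t + 3) ≥ 6 → d ≠ 9 must hold; in canonical form it is (1/4)*j + 3*x ≥ t + 3 → d ≠ 9.
Before t := t + 7: (1/4)*j + 3*x ≥ t + 10 → d ≠ 9
Before d := t - 5: (1/4)*j + 3*x ≥ t + 10 → t ≠ 14
Before j := 3*t - 8: 3*x ≥ (1/4)*t + 12 → t ≠ 14
Answer: WP = 3*x ≥ (1/4)*t + 12 → t ≠ 14


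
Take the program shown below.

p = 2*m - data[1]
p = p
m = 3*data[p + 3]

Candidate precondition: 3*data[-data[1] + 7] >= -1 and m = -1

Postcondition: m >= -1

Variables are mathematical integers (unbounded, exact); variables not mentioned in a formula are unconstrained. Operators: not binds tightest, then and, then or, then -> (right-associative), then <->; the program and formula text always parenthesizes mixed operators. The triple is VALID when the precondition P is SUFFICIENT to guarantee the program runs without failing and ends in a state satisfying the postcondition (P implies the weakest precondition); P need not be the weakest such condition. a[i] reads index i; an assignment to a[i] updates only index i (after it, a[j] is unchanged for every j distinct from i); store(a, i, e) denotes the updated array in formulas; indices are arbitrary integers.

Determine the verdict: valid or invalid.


Working backward. After the program, m >= -1 must hold.
Before m := 3*data[p + 3]: 3*data[p + 3] >= -1
Before p := p: 3*data[p + 3] >= -1
Before p := 2*m - data[1]: 3*data[-data[1] + 2*m + 3] >= -1
The weakest precondition is 3*data[-data[1] + 2*m + 3] >= -1.
Check whether 3*data[-data[1] + 7] >= -1 and m = -1 implies it.
Countermodel: at the initial state data = {[-15214] = -1, [-15208] = 17422, [1] = 15215, elsewhere 15215}, m = -1, the precondition holds but the weakest precondition fails.
Answer: invalid


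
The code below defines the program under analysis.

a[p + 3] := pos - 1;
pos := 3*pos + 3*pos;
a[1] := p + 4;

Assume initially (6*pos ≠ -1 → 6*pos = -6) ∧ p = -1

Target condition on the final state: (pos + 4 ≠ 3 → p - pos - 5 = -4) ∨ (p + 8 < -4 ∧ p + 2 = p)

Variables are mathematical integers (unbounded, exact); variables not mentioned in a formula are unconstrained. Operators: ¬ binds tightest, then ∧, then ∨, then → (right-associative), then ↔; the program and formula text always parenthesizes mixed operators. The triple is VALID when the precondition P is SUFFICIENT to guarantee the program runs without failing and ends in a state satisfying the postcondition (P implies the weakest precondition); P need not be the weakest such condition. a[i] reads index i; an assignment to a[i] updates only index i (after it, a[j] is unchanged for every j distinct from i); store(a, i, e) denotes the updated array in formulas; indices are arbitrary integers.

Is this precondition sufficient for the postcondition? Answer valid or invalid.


Working backward. After the program, the postcondition (pos + 4 ≠ 3 → p - pos - 5 = -4) ∨ (p + 8 < -4 ∧ p + 2 = p) must hold; in canonical form it is pos ≠ -1 → p = pos + 1.
Before a[1] := p + 4: pos ≠ -1 → p = pos + 1
Before pos := 3*pos + 3*pos: 6*pos ≠ -1 → p = 6*pos + 1
Before a[p + 3] := pos - 1: 6*pos ≠ -1 → p = 6*pos + 1
The weakest precondition is 6*pos ≠ -1 → p = 6*pos + 1.
Check whether (6*pos ≠ -1 → 6*pos = -6) ∧ p = -1 implies it.
Countermodel: at the initial state p = -1, pos = -1, the precondition holds but the weakest precondition fails.
Answer: invalid


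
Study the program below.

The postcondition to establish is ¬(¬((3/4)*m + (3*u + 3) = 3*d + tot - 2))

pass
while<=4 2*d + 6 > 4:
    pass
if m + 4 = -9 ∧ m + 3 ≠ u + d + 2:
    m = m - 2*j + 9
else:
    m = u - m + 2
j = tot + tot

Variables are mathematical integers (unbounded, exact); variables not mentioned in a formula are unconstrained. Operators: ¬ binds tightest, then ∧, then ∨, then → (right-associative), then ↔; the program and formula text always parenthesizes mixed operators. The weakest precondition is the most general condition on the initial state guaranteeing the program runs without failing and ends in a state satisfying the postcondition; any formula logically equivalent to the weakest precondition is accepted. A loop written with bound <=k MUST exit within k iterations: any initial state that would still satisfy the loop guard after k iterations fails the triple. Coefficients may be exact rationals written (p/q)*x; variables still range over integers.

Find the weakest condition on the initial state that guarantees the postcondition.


Working backward. After the program, the postcondition ¬(¬((3/4)*m + (3*u + 3) = 3*d + tot - 2)) must hold; in canonical form it is (3/4)*m + 3*u = 3*d + tot - 5.
Before j := tot + tot: (3/4)*m + 3*u = 3*d + tot - 5
Then branch requires (3/4)*m + 3*u = 3*d + (3/2)*j + tot - 47/4; else branch requires (15/4)*u = 3*d + (3/4)*m + tot - 13/2.
Before the if: ((m = -13 ∧ m ≠ d + u - 1) → (3/4)*m + 3*u = 3*d + (3/2)*j + tot - 47/4) ∧ ((¬(m = -13 ∧ m ≠ d + u - 1)) → (15/4)*u = 3*d + (3/4)*m + tot - 13/2)
Before the loop (bound <=4), unroll the exhaustion recursion (WP_0 = exit-now case; WP_j = one more guarded iteration, up to j = 4):
  WP_0: (¬(2*d > -2)) ∧ ((m = -13 ∧ m ≠ d + u - 1) → (3/4)*m + 3*u = 3*d + (3/2)*j + tot - 47/4) ∧ ((¬(m = -13 ∧ m ≠ d + u - 1)) → (15/4)*u = 3*d + (3/4)*m + tot - 13/2)
  WP_1: (2*d > -2 → ((¬(2*d > -2)) ∧ ((m = -13 ∧ m ≠ d + u - 1) → (3/4)*m + 3*u = 3*d + (3/2)*j + tot - 47/4) ∧ ((¬(m = -13 ∧ m ≠ d + u - 1)) → (15/4)*u = 3*d + (3/4)*m + tot - 13/2))) ∧ ((¬(2*d > -2)) → (((m = -13 ∧ m ≠ d + u - 1) → (3/4)*m + 3*u = 3*d + (3/2)*j + tot - 47/4) ∧ ((¬(m = -13 ∧ m ≠ d + u - 1)) → (15/4)*u = 3*d + (3/4)*m + tot - 13/2)))
  WP_2: (2*d > -2 → ((2*d > -2 → ((¬(2*d > -2)) ∧ ((m = -13 ∧ m ≠ d + u - 1) → (3/4)*m + 3*u = 3*d + (3/2)*j + tot - 47/4) ∧ ((¬(m = -13 ∧ m ≠ d + u - 1)) → (15/4)*u = 3*d + (3/4)*m + tot - 13/2))) ∧ ((¬(2*d > -2)) → (((m = -13 ∧ m ≠ d + u - 1) → (3/4)*m + 3*u = 3*d + (3/2)*j + tot - 47/4) ∧ ((¬(m = -13 ∧ m ≠ d + u - 1)) → (15/4)*u = 3*d + (3/4)*m + tot - 13/2))))) ∧ ((¬(2*d > -2)) → (((m = -13 ∧ m ≠ d + u - 1) → (3/4)*m + 3*u = 3*d + (3/2)*j + tot - 47/4) ∧ ((¬(m = -13 ∧ m ≠ d + u - 1)) → (15/4)*u = 3*d + (3/4)*m + tot - 13/2)))
  WP_3: (2*d > -2 → ((2*d > -2 → ((2*d > -2 → ((¬(2*d > -2)) ∧ ((m = -13 ∧ m ≠ d + u - 1) → (3/4)*m + 3*u = 3*d + (3/2)*j + tot - 47/4) ∧ ((¬(m = -13 ∧ m ≠ d + u - 1)) → (15/4)*u = 3*d + (3/4)*m + tot - 13/2))) ∧ ((¬(2*d > -2)) → (((m = -13 ∧ m ≠ d + u - 1) → (3/4)*m + 3*u = 3*d + (3/2)*j + tot - 47/4) ∧ ((¬(m = -13 ∧ m ≠ d + u - 1)) → (15/4)*u = 3*d + (3/4)*m + tot - 13/2))))) ∧ ((¬(2*d > -2)) → (((m = -13 ∧ m ≠ d + u - 1) → (3/4)*m + 3*u = 3*d + (3/2)*j + tot - 47/4) ∧ ((¬(m = -13 ∧ m ≠ d + u - 1)) → (15/4)*u = 3*d + (3/4)*m + tot - 13/2))))) ∧ ((¬(2*d > -2)) → (((m = -13 ∧ m ≠ d + u - 1) → (3/4)*m + 3*u = 3*d + (3/2)*j + tot - 47/4) ∧ ((¬(m = -13 ∧ m ≠ d + u - 1)) → (15/4)*u = 3*d + (3/4)*m + tot - 13/2)))
  WP_4: (2*d > -2 → ((2*d > -2 → ((2*d > -2 → ((2*d > -2 → ((¬(2*d > -2)) ∧ ((m = -13 ∧ m ≠ d + u - 1) → (3/4)*m + 3*u = 3*d + (3/2)*j + tot - 47/4) ∧ ((¬(m = -13 ∧ m ≠ d + u - 1)) → (15/4)*u = 3*d + (3/4)*m + tot - 13/2))) ∧ ((¬(2*d > -2)) → (((m = -13 ∧ m ≠ d + u - 1) → (3/4)*m + 3*u = 3*d + (3/2)*j + tot - 47/4) ∧ ((¬(m = -13 ∧ m ≠ d + u - 1)) → (15/4)*u = 3*d + (3/4)*m + tot - 13/2))))) ∧ ((¬(2*d > -2)) → (((m = -13 ∧ m ≠ d + u - 1) → (3/4)*m + 3*u = 3*d + (3/2)*j + tot - 47/4) ∧ ((¬(m = -13 ∧ m ≠ d + u - 1)) → (15/4)*u = 3*d + (3/4)*m + tot - 13/2))))) ∧ ((¬(2*d > -2)) → (((m = -13 ∧ m ≠ d + u - 1) → (3/4)*m + 3*u = 3*d + (3/2)*j + tot - 47/4) ∧ ((¬(m = -13 ∧ m ≠ d + u - 1)) → (15/4)*u = 3*d + (3/4)*m + tot - 13/2))))) ∧ ((¬(2*d > -2)) → (((m = -13 ∧ m ≠ d + u - 1) → (3/4)*m + 3*u = 3*d + (3/2)*j + tot - 47/4) ∧ ((¬(m = -13 ∧ m ≠ d + u - 1)) → (15/4)*u = 3*d + (3/4)*m + tot - 13/2)))
So before the loop: (2*d > -2 → ((2*d > -2 → ((2*d > -2 → ((2*d > -2 → ((¬(2*d > -2)) ∧ ((m = -13 ∧ m ≠ d + u - 1) → (3/4)*m + 3*u = 3*d + (3/2)*j + tot - 47/4) ∧ ((¬(m = -13 ∧ m ≠ d + u - 1)) → (15/4)*u = 3*d + (3/4)*m + tot - 13/2))) ∧ ((¬(2*d > -2)) → (((m = -13 ∧ m ≠ d + u - 1) → (3/4)*m + 3*u = 3*d + (3/2)*j + tot - 47/4) ∧ ((¬(m = -13 ∧ m ≠ d + u - 1)) → (15/4)*u = 3*d + (3/4)*m + tot - 13/2))))) ∧ ((¬(2*d > -2)) → (((m = -13 ∧ m ≠ d + u - 1) → (3/4)*m + 3*u = 3*d + (3/2)*j + tot - 47/4) ∧ ((¬(m = -13 ∧ m ≠ d + u - 1)) → (15/4)*u = 3*d + (3/4)*m + tot - 13/2))))) ∧ ((¬(2*d > -2)) → (((m = -13 ∧ m ≠ d + u - 1) → (3/4)*m + 3*u = 3*d + (3/2)*j + tot - 47/4) ∧ ((¬(m = -13 ∧ m ≠ d + u - 1)) → (15/4)*u = 3*d + (3/4)*m + tot - 13/2))))) ∧ ((¬(2*d > -2)) → (((m = -13 ∧ m ≠ d + u - 1) → (3/4)*m + 3*u = 3*d + (3/2)*j + tot - 47/4) ∧ ((¬(m = -13 ∧ m ≠ d + u - 1)) → (15/4)*u = 3*d + (3/4)*m + tot - 13/2)))
Before skip: (2*d > -2 → ((2*d > -2 → ((2*d > -2 → ((2*d > -2 → ((¬(2*d > -2)) ∧ ((m = -13 ∧ m ≠ d + u - 1) → (3/4)*m + 3*u = 3*d + (3/2)*j + tot - 47/4) ∧ ((¬(m = -13 ∧ m ≠ d + u - 1)) → (15/4)*u = 3*d + (3/4)*m + tot - 13/2))) ∧ ((¬(2*d > -2)) → (((m = -13 ∧ m ≠ d + u - 1) → (3/4)*m + 3*u = 3*d + (3/2)*j + tot - 47/4) ∧ ((¬(m = -13 ∧ m ≠ d + u - 1)) → (15/4)*u = 3*d + (3/4)*m + tot - 13/2))))) ∧ ((¬(2*d > -2)) → (((m = -13 ∧ m ≠ d + u - 1) → (3/4)*m + 3*u = 3*d + (3/2)*j + tot - 47/4) ∧ ((¬(m = -13 ∧ m ≠ d + u - 1)) → (15/4)*u = 3*d + (3/4)*m + tot - 13/2))))) ∧ ((¬(2*d > -2)) → (((m = -13 ∧ m ≠ d + u - 1) → (3/4)*m + 3*u = 3*d + (3/2)*j + tot - 47/4) ∧ ((¬(m = -13 ∧ m ≠ d + u - 1)) → (15/4)*u = 3*d + (3/4)*m + tot - 13/2))))) ∧ ((¬(2*d > -2)) → (((m = -13 ∧ m ≠ d + u - 1) → (3/4)*m + 3*u = 3*d + (3/2)*j + tot - 47/4) ∧ ((¬(m = -13 ∧ m ≠ d + u - 1)) → (15/4)*u = 3*d + (3/4)*m + tot - 13/2)))
Answer: WP = (2*d > -2 → ((2*d > -2 → ((2*d > -2 → ((2*d > -2 → ((¬(2*d > -2)) ∧ ((m = -13 ∧ m ≠ d + u - 1) → (3/4)*m + 3*u = 3*d + (3/2)*j + tot - 47/4) ∧ ((¬(m = -13 ∧ m ≠ d + u - 1)) → (15/4)*u = 3*d + (3/4)*m + tot - 13/2))) ∧ ((¬(2*d > -2)) → (((m = -13 ∧ m ≠ d + u - 1) → (3/4)*m + 3*u = 3*d + (3/2)*j + tot - 47/4) ∧ ((¬(m = -13 ∧ m ≠ d + u - 1)) → (15/4)*u = 3*d + (3/4)*m + tot - 13/2))))) ∧ ((¬(2*d > -2)) → (((m = -13 ∧ m ≠ d + u - 1) → (3/4)*m + 3*u = 3*d + (3/2)*j + tot - 47/4) ∧ ((¬(m = -13 ∧ m ≠ d + u - 1)) → (15/4)*u = 3*d + (3/4)*m + tot - 13/2))))) ∧ ((¬(2*d > -2)) → (((m = -13 ∧ m ≠ d + u - 1) → (3/4)*m + 3*u = 3*d + (3/2)*j + tot - 47/4) ∧ ((¬(m = -13 ∧ m ≠ d + u - 1)) → (15/4)*u = 3*d + (3/4)*m + tot - 13/2))))) ∧ ((¬(2*d > -2)) → (((m = -13 ∧ m ≠ d + u - 1) → (3/4)*m + 3*u = 3*d + (3/2)*j + tot - 47/4) ∧ ((¬(m = -13 ∧ m ≠ d + u - 1)) → (15/4)*u = 3*d + (3/4)*m + tot - 13/2)))


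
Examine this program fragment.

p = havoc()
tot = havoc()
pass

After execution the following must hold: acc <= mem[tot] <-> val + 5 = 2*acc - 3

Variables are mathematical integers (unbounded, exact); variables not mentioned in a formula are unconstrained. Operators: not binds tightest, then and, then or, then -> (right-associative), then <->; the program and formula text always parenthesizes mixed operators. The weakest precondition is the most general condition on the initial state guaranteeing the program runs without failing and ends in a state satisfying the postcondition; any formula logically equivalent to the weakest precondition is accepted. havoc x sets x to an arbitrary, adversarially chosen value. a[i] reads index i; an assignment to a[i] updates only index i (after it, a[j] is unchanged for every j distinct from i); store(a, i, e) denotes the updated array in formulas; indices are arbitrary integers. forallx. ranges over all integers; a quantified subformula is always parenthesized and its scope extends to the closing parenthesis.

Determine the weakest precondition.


Working backward. After the program, the postcondition acc <= mem[tot] <-> val + 5 = 2*acc - 3 must hold; in canonical form it is acc <= mem[tot] <-> val = 2*acc - 8.
Before skip: acc <= mem[tot] <-> val = 2*acc - 8
Before havoc tot: forall tot_1. (acc <= mem[tot_1] <-> val = 2*acc - 8)
Before havoc p: forall tot_1. (acc <= mem[tot_1] <-> val = 2*acc - 8)
Answer: WP = forall tot_1. (acc <= mem[tot_1] <-> val = 2*acc - 8)


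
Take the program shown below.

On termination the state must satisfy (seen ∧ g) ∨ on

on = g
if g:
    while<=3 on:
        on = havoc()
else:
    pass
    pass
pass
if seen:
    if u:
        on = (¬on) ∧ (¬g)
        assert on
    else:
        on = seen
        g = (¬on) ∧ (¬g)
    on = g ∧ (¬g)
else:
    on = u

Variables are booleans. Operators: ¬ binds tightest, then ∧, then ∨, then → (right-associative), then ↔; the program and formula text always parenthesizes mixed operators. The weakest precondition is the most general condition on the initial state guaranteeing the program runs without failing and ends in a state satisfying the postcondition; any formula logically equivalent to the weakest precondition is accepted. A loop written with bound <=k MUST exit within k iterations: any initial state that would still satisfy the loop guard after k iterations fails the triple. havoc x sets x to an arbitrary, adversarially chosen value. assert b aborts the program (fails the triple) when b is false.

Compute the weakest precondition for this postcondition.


Working backward. After the program, (seen ∧ g) ∨ on must hold.
Then branch requires (¬u) ∧ ((¬u) → ((¬seen) ∧ (¬g) ∧ (¬((¬seen) ∧ (¬g))))); else branch requires (seen ∧ g) ∨ u.
Before the if: (seen → ((¬u) ∧ ((¬u) → ((¬seen) ∧ (¬g) ∧ (¬((¬seen) ∧ (¬g))))))) ∧ ((¬seen) → ((seen ∧ g) ∨ u))
Before skip: (seen → ((¬u) ∧ ((¬u) → ((¬seen) ∧ (¬g) ∧ (¬((¬seen) ∧ (¬g))))))) ∧ ((¬seen) → ((seen ∧ g) ∨ u))
Then branch requires (¬on) ∧ ((¬on) → ((seen → ((¬u) ∧ ((¬u) → ((¬seen) ∧ (¬g) ∧ (¬((¬seen) ∧ (¬g))))))) ∧ ((¬seen) → ((seen ∧ g) ∨ u)))); else branch requires (seen → ((¬u) ∧ ((¬u) → ((¬seen) ∧ (¬g) ∧ (¬((¬seen) ∧ (¬g))))))) ∧ ((¬seen) → ((seen ∧ g) ∨ u)).
Before the if: (g → ((¬on) ∧ ((¬on) → ((seen → ((¬u) ∧ ((¬u) → ((¬seen) ∧ (¬g) ∧ (¬((¬seen) ∧ (¬g))))))) ∧ ((¬seen) → ((seen ∧ g) ∨ u)))))) ∧ ((¬g) → ((seen → ((¬u) ∧ ((¬u) → ((¬seen) ∧ (¬g) ∧ (¬((¬seen) ∧ (¬g))))))) ∧ ((¬seen) → ((seen ∧ g) ∨ u))))
Before on := g: (g → ((¬g) ∧ ((¬g) → ((seen → ((¬u) ∧ ((¬u) → ((¬seen) ∧ (¬g) ∧ (¬((¬seen) ∧ (¬g))))))) ∧ ((¬seen) → ((seen ∧ g) ∨ u)))))) ∧ ((¬g) → ((seen → ((¬u) ∧ ((¬u) → ((¬seen) ∧ (¬g) ∧ (¬((¬seen) ∧ (¬g))))))) ∧ ((¬seen) → ((seen ∧ g) ∨ u))))
Answer: WP = (g → ((¬g) ∧ ((¬g) → ((seen → ((¬u) ∧ ((¬u) → ((¬seen) ∧ (¬g) ∧ (¬((¬seen) ∧ (¬g))))))) ∧ ((¬seen) → ((seen ∧ g) ∨ u)))))) ∧ ((¬g) → ((seen → ((¬u) ∧ ((¬u) → ((¬seen) ∧ (¬g) ∧ (¬((¬seen) ∧ (¬g))))))) ∧ ((¬seen) → ((seen ∧ g) ∨ u))))


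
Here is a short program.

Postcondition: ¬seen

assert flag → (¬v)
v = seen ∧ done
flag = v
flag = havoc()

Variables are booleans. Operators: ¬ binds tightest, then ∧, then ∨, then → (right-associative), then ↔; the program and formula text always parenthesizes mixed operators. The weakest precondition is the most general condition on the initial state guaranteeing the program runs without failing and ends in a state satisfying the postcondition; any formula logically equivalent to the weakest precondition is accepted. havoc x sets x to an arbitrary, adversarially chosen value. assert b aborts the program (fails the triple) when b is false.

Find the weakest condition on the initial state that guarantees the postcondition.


Working backward. After the program, ¬seen must hold.
Before havoc flag: ¬seen
Before flag := v: ¬seen
Before v := seen ∧ done: ¬seen
Before assert flag → (¬v): (flag → (¬v)) ∧ (¬seen)
Answer: WP = (flag → (¬v)) ∧ (¬seen)


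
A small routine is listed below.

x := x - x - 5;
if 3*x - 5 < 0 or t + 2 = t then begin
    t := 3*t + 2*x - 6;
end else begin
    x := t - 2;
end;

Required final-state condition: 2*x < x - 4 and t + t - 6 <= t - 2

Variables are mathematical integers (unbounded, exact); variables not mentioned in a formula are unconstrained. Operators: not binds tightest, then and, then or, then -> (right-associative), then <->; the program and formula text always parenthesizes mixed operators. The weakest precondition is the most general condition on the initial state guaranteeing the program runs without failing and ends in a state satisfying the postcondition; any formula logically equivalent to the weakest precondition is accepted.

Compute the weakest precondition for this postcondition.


Working backward. After the program, the postcondition 2*x < x - 4 and t + t - 6 <= t - 2 must hold; in canonical form it is x < -4 and t <= 4.
Then branch requires x < -4 and 3*t + 2*x <= 10; else branch requires t < -2 and t <= 4.
Before the if: (3*x < 5 -> (x < -4 and 3*t + 2*x <= 10)) and ((not (3*x < 5)) -> (t < -2 and t <= 4))
Before x := x - x - 5: 3*t <= 20
Answer: WP = 3*t <= 20


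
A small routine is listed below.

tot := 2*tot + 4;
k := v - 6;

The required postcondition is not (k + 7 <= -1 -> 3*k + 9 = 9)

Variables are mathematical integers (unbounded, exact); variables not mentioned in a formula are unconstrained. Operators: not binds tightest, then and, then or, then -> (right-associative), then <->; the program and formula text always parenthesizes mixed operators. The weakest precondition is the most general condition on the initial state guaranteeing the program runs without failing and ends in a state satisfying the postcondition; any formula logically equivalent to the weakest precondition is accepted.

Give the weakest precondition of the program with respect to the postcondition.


Working backward. After the program, the postcondition not (k + 7 <= -1 -> 3*k + 9 = 9) must hold; in canonical form it is not (k <= -8 -> 3*k = 0).
Before k := v - 6: not (v <= -2 -> 3*v = 18)
Before tot := 2*tot + 4: not (v <= -2 -> 3*v = 18)
Answer: WP = not (v <= -2 -> 3*v = 18)


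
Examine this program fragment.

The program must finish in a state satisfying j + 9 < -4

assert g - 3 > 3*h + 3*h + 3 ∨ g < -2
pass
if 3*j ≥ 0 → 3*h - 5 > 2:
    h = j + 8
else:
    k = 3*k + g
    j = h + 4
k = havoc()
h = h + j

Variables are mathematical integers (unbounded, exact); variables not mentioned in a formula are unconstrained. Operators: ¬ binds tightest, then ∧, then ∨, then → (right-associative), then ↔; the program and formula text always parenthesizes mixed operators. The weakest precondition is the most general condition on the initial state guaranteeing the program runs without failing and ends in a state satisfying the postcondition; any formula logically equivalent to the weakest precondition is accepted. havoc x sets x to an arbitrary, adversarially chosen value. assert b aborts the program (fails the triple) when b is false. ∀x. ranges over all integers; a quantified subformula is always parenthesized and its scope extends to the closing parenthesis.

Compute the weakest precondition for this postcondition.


Working backward. After the program, the postcondition j + 9 < -4 must hold; in canonical form it is j < -13.
Before h := h + j: j < -13
Before havoc k: j < -13
Then branch requires j < -13; else branch requires h < -17.
Before the if: ((3*j ≥ 0 → 3*h > 7) → j < -13) ∧ ((¬(3*j ≥ 0 → 3*h > 7)) → h < -17)
Before skip: ((3*j ≥ 0 → 3*h > 7) → j < -13) ∧ ((¬(3*j ≥ 0 → 3*h > 7)) → h < -17)
Before assert g - 3 > 3*h + 3*h + 3 ∨ g < -2: (g > 6*h + 6 ∨ g < -2) ∧ ((3*j ≥ 0 → 3*h > 7) → j < -13) ∧ ((¬(3*j ≥ 0 → 3*h > 7)) → h < -17)
Answer: WP = (g > 6*h + 6 ∨ g < -2) ∧ ((3*j ≥ 0 → 3*h > 7) → j < -13) ∧ ((¬(3*j ≥ 0 → 3*h > 7)) → h < -17)


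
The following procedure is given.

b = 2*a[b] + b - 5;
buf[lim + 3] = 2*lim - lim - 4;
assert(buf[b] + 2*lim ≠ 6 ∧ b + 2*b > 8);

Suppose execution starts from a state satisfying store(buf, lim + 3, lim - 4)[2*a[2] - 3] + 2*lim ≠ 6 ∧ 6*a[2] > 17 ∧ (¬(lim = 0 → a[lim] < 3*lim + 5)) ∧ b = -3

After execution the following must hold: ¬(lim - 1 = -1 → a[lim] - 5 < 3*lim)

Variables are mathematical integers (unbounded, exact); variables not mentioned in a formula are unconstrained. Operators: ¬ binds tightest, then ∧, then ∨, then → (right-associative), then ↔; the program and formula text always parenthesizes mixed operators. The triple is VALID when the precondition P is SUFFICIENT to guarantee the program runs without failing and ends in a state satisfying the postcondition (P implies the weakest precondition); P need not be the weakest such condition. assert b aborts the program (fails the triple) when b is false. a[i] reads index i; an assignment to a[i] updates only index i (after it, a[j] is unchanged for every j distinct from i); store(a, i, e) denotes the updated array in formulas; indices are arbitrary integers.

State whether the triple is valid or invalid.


Working backward. After the program, the postcondition ¬(lim - 1 = -1 → a[lim] - 5 < 3*lim) must hold; in canonical form it is ¬(lim = 0 → a[lim] < 3*lim + 5).
Before assert buf[b] + 2*lim ≠ 6 ∧ b + 2*b > 8: buf[b] + 2*lim ≠ 6 ∧ 3*b > 8 ∧ (¬(lim = 0 → a[lim] < 3*lim + 5))
Before buf[lim + 3] := 2*lim - lim - 4: store(buf, lim + 3, lim - 4)[b] + 2*lim ≠ 6 ∧ 3*b > 8 ∧ (¬(lim = 0 → a[lim] < 3*lim + 5))
Before b := 2*a[b] + b - 5: store(buf, lim + 3, lim - 4)[2*a[b] + b - 5] + 2*lim ≠ 6 ∧ 6*a[b] + 3*b > 23 ∧ (¬(lim = 0 → a[lim] < 3*lim + 5))
The weakest precondition is store(buf, lim + 3, lim - 4)[2*a[b] + b - 5] + 2*lim ≠ 6 ∧ 6*a[b] + 3*b > 23 ∧ (¬(lim = 0 → a[lim] < 3*lim + 5)).
Check whether store(buf, lim + 3, lim - 4)[2*a[2] - 3] + 2*lim ≠ 6 ∧ 6*a[2] > 17 ∧ (¬(lim = 0 → a[lim] < 3*lim + 5)) ∧ b = -3 implies it.
Countermodel: at the initial state a = {[-31050] = 7, [-3] = -15521, [0] = 5, [2] = 3, [3] = 7, elsewhere 7}, b = -3, buf = {[-31050] = 6, [-3] = 4, [0] = 4, [2] = 4, [3] = 4, elsewhere 4}, lim = 0, the precondition holds but the weakest precondition fails.
Answer: invalid


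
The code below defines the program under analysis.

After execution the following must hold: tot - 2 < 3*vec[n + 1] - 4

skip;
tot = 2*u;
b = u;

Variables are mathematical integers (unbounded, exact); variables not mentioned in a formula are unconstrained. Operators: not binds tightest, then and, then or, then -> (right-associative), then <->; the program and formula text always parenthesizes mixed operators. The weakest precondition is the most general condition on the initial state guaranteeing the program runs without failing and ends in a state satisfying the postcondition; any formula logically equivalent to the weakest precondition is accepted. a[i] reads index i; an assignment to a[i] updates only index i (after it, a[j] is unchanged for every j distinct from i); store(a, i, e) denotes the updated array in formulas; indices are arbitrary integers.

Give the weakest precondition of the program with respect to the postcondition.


Working backward. After the program, the postcondition tot - 2 < 3*vec[n + 1] - 4 must hold; in canonical form it is tot < 3*vec[n + 1] - 2.
Before b := u: tot < 3*vec[n + 1] - 2
Before tot := 2*u: 2*u < 3*vec[n + 1] - 2
Before skip: 2*u < 3*vec[n + 1] - 2
Answer: WP = 2*u < 3*vec[n + 1] - 2


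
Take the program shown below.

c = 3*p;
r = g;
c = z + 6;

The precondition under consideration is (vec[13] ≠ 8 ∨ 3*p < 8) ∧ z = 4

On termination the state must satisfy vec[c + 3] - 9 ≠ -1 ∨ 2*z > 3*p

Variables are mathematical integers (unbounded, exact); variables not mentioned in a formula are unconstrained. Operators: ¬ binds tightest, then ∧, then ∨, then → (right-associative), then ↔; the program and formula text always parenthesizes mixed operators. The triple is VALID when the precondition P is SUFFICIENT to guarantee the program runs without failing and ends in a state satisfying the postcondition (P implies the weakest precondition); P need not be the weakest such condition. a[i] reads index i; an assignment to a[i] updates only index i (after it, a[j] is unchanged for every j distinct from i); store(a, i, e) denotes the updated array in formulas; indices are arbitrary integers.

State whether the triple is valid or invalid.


Working backward. After the program, the postcondition vec[c + 3] - 9 ≠ -1 ∨ 2*z > 3*p must hold; in canonical form it is vec[c + 3] ≠ 8 ∨ 2*z > 3*p.
Before c := z + 6: vec[z + 9] ≠ 8 ∨ 2*z > 3*p
Before r := g: vec[z + 9] ≠ 8 ∨ 2*z > 3*p
Before c := 3*p: vec[z + 9] ≠ 8 ∨ 2*z > 3*p
The weakest precondition is vec[z + 9] ≠ 8 ∨ 2*z > 3*p.
Check whether (vec[13] ≠ 8 ∨ 3*p < 8) ∧ z = 4 implies it.
Every state satisfying the precondition satisfies the weakest precondition: the implication holds.
Answer: valid


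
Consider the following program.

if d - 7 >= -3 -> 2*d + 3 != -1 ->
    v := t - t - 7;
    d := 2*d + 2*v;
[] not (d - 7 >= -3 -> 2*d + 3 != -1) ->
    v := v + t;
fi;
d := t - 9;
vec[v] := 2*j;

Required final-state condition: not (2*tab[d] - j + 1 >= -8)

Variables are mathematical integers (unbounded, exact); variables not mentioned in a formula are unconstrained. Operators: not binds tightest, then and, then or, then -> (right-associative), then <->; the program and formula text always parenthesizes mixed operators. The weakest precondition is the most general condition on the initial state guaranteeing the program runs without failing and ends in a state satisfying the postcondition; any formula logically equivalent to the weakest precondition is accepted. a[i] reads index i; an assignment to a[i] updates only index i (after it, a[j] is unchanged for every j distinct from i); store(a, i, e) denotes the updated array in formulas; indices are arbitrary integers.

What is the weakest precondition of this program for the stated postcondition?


Working backward. After the program, the postcondition not (2*tab[d] - j + 1 >= -8) must hold; in canonical form it is not (2*tab[d] >= j - 9).
Before vec[v] := 2*j: not (2*tab[d] >= j - 9)
Before d := t - 9: not (2*tab[t - 9] >= j - 9)
Then branch requires not (2*tab[t - 9] >= j - 9); else branch requires not (2*tab[t - 9] >= j - 9).
Before the if: ((d >= 4 -> 2*d != -4) -> (not (2*tab[t - 9] >= j - 9))) and ((not (d >= 4 -> 2*d != -4)) -> (not (2*tab[t - 9] >= j - 9)))
Answer: WP = ((d >= 4 -> 2*d != -4) -> (not (2*tab[t - 9] >= j - 9))) and ((not (d >= 4 -> 2*d != -4)) -> (not (2*tab[t - 9] >= j - 9)))


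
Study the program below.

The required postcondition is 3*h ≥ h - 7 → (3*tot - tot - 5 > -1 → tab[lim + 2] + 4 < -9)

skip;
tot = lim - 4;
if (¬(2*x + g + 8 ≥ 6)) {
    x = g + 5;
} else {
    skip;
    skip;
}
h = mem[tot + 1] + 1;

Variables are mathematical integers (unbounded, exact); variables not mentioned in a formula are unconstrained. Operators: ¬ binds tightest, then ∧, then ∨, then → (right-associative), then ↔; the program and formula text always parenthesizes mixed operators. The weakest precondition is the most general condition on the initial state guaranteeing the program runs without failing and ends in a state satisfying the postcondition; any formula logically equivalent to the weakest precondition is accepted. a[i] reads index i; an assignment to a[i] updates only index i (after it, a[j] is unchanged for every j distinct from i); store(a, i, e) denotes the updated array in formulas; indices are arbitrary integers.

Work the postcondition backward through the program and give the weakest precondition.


Working backward. After the program, the postcondition 3*h ≥ h - 7 → (3*tot - tot - 5 > -1 → tab[lim + 2] + 4 < -9) must hold; in canonical form it is 2*h ≥ -7 → (2*tot > 4 → tab[lim + 2] < -13).
Before h := mem[tot + 1] + 1: 2*mem[tot + 1] ≥ -9 → (2*tot > 4 → tab[lim + 2] < -13)
Then branch requires 2*mem[tot + 1] ≥ -9 → (2*tot > 4 → tab[lim + 2] < -13); else branch requires 2*mem[tot + 1] ≥ -9 → (2*tot > 4 → tab[lim + 2] < -13).
Before the if: ((¬(g + 2*x ≥ -2)) → (2*mem[tot + 1] ≥ -9 → (2*tot > 4 → tab[lim + 2] < -13))) ∧ (g + 2*x ≥ -2 → (2*mem[tot + 1] ≥ -9 → (2*tot > 4 → tab[lim + 2] < -13)))
Before tot := lim - 4: ((¬(g + 2*x ≥ -2)) → (2*mem[lim - 3] ≥ -9 → (2*lim > 12 → tab[lim + 2] < -13))) ∧ (g + 2*x ≥ -2 → (2*mem[lim - 3] ≥ -9 → (2*lim > 12 → tab[lim + 2] < -13)))
Before skip: ((¬(g + 2*x ≥ -2)) → (2*mem[lim - 3] ≥ -9 → (2*lim > 12 → tab[lim + 2] < -13))) ∧ (g + 2*x ≥ -2 → (2*mem[lim - 3] ≥ -9 → (2*lim > 12 → tab[lim + 2] < -13)))
Answer: WP = ((¬(g + 2*x ≥ -2)) → (2*mem[lim - 3] ≥ -9 → (2*lim > 12 → tab[lim + 2] < -13))) ∧ (g + 2*x ≥ -2 → (2*mem[lim - 3] ≥ -9 → (2*lim > 12 → tab[lim + 2] < -13)))


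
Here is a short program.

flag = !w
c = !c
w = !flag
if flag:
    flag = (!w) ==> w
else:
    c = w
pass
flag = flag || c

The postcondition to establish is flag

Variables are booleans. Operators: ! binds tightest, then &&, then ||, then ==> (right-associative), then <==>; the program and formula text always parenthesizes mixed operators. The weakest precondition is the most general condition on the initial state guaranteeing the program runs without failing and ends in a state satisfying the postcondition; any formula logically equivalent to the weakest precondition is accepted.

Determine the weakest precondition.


Working backward. After the program, flag must hold.
Before flag := flag || c: flag || c
Before skip: flag || c
Then branch requires ((!w) ==> w) || c; else branch requires flag || w.
Before the if: (flag ==> (((!w) ==> w) || c)) && ((!flag) ==> (flag || w))
Before w := !flag: flag ==> ((flag ==> (!flag)) || c)
Before c := !c: flag ==> ((flag ==> (!flag)) || (!c))
Before flag := !w: (!w) ==> (((!w) ==> w) || (!c))
Answer: WP = (!w) ==> (((!w) ==> w) || (!c))


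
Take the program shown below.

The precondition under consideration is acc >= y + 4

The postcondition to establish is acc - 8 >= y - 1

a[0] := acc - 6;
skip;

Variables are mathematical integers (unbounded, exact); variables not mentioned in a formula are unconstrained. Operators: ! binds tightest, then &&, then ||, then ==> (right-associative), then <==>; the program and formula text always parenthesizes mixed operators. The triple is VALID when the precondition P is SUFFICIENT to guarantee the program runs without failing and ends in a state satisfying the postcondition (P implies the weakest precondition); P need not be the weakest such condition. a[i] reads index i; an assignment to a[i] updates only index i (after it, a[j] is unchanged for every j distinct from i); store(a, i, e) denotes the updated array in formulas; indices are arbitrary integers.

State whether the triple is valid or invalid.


Working backward. After the program, the postcondition acc - 8 >= y - 1 must hold; in canonical form it is acc >= y + 7.
Before skip: acc >= y + 7
Before a[0] := acc - 6: acc >= y + 7
The weakest precondition is acc >= y + 7.
Check whether acc >= y + 4 implies it.
Countermodel: at the initial state acc = 4, y = 0, the precondition holds but the weakest precondition fails.
Answer: invalid


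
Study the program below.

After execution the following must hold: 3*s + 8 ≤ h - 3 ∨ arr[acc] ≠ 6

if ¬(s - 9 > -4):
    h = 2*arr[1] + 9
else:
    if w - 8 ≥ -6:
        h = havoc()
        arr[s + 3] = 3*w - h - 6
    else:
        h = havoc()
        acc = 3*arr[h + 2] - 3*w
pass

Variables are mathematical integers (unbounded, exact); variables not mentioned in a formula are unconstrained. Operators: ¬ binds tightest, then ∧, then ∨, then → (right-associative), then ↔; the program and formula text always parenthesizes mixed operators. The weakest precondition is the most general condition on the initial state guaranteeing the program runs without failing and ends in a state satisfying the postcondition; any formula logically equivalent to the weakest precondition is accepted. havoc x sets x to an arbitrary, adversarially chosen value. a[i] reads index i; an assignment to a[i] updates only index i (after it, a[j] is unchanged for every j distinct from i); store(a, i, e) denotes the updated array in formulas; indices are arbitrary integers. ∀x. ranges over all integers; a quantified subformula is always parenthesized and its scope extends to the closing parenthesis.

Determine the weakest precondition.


Working backward. After the program, the postcondition 3*s + 8 ≤ h - 3 ∨ arr[acc] ≠ 6 must hold; in canonical form it is 3*s ≤ h - 11 ∨ arr[acc] ≠ 6.
Before skip: 3*s ≤ h - 11 ∨ arr[acc] ≠ 6
Then branch requires 3*s ≤ 2*arr[1] - 2 ∨ arr[acc] ≠ 6; else branch requires (w ≥ 2 → (∀h_1. (3*s ≤ h_1 - 11 ∨ store(arr, s + 3, -h_1 + 3*w - 6)[acc] ≠ 6))) ∧ ((¬(w ≥ 2)) → (∀h_1. (3*s ≤ h_1 - 11 ∨ arr[3*arr[h_1 + 2] - 3*w] ≠ 6))).
Before the if: ((¬(s > 5)) → (3*s ≤ 2*arr[1] - 2 ∨ arr[acc] ≠ 6)) ∧ (s > 5 → ((w ≥ 2 → (∀h_1. (3*s ≤ h_1 - 11 ∨ store(arr, s + 3, -h_1 + 3*w - 6)[acc] ≠ 6))) ∧ ((¬(w ≥ 2)) → (∀h_1. (3*s ≤ h_1 - 11 ∨ arr[3*arr[h_1 + 2] - 3*w] ≠ 6)))))
Answer: WP = ((¬(s > 5)) → (3*s ≤ 2*arr[1] - 2 ∨ arr[acc] ≠ 6)) ∧ (s > 5 → ((w ≥ 2 → (∀h_1. (3*s ≤ h_1 - 11 ∨ store(arr, s + 3, -h_1 + 3*w - 6)[acc] ≠ 6))) ∧ ((¬(w ≥ 2)) → (∀h_1. (3*s ≤ h_1 - 11 ∨ arr[3*arr[h_1 + 2] - 3*w] ≠ 6)))))
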